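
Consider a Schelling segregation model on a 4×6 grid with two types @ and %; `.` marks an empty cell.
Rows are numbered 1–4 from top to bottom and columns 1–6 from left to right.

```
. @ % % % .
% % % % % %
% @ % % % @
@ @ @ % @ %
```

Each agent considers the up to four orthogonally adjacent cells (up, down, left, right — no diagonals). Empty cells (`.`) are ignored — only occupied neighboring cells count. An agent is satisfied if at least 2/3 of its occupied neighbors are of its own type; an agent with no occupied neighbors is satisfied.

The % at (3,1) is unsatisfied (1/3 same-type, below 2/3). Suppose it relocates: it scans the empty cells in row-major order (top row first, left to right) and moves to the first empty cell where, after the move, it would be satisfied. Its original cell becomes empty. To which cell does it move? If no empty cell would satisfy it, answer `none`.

Vacating (3,1). Empty cells in order:
  (1,1): 1/2 same-type → still unsatisfied.
  (1,6): 2/2 same-type → satisfied — stop here.

(1,6)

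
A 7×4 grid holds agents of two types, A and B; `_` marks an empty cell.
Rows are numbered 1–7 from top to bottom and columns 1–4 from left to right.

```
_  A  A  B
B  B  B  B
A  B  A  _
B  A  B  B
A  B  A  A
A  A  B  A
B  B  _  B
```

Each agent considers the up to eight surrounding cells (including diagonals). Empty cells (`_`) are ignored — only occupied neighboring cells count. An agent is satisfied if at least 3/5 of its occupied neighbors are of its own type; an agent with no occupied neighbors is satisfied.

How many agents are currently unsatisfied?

(1,2)A 1/4 not
(1,3)A 1/5 not
(1,4)B 2/3 satisfied
(2,1)B 2/4 not
(2,2)B 3/7 not
(2,3)B 4/7 not
(2,4)B 2/4 not
(3,1)A 1/5 not
(3,2)B 5/8 satisfied
(3,3)A 1/7 not
(4,1)B 2/5 not
(4,2)A 4/8 not
(4,3)B 3/7 not
(4,4)B 1/4 not
(5,1)A 3/5 satisfied
(5,2)B 3/8 not
(5,3)A 4/8 not
(5,4)A 2/5 not
(6,1)A 2/5 not
(6,2)A 3/7 not
(6,3)B 3/7 not
(6,4)A 2/4 not
(7,1)B 1/3 not
(7,2)B 2/4 not
(7,4)B 1/2 not
Unsatisfied: (1,2), (1,3), (2,1), (2,2), (2,3), (2,4), (3,1), (3,3), (4,1), (4,2), (4,3), (4,4), (5,2), (5,3), (5,4), (6,1), (6,2), (6,3), (6,4), (7,1), (7,2), (7,4) — 22 in total.

22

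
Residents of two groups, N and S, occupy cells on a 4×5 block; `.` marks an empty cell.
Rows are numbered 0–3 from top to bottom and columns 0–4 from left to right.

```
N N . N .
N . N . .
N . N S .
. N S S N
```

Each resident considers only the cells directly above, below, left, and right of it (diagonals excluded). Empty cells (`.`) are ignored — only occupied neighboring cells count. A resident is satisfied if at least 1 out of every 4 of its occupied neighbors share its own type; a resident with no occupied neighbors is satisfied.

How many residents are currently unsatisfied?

(0,0)N 2/2 ✓
(0,1)N 1/1 ✓
(0,3)N 0/0 ✓
(1,0)N 2/2 ✓
(1,2)N 1/1 ✓
(2,0)N 1/1 ✓
(2,2)N 1/3 ✓
(2,3)S 1/2 ✓
(3,1)N 0/1 ✗
(3,2)S 1/3 ✓
(3,3)S 2/3 ✓
(3,4)N 0/1 ✗
Unsatisfied: (3,1), (3,4) — 2 in total.

2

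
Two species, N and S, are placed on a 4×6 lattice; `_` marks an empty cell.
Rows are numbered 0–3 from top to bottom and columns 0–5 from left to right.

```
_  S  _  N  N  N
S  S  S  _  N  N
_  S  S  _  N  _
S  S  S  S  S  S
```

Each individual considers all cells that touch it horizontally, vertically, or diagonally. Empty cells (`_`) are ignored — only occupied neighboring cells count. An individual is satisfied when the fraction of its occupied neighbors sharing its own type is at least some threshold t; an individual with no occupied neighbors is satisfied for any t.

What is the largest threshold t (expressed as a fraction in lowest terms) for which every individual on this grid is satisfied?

Row 0: (0,1)S 3/3 · (0,3)N 2/3 · (0,4)N 4/4 · (0,5)N 3/3
Row 1: (1,0)S 3/3 · (1,1)S 5/5 · (1,2)S 4/5 · (1,4)N 5/5 · (1,5)N 4/4
Row 2: (2,1)S 7/7 · (2,2)S 6/6 · (2,4)N 2/5
Row 3: (3,0)S 2/2 · (3,1)S 4/4 · (3,2)S 4/4 · (3,3)S 3/4 · (3,4)S 2/3 · (3,5)S 1/2
The smallest same-type fraction is 2/5 at (2,4), which reduces to 2/5. Any threshold above that leaves this individual unsatisfied.

2/5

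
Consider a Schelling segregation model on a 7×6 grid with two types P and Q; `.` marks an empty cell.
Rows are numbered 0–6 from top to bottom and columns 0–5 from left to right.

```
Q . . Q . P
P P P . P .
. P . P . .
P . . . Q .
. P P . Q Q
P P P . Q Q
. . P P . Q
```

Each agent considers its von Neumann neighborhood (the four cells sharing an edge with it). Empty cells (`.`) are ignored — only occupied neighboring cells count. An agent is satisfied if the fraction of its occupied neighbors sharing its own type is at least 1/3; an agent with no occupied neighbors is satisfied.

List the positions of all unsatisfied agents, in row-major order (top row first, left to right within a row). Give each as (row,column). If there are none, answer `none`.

(0,0)Q 0/1 ✗
(0,3)Q 0/0 ✓
(0,5)P 0/0 ✓
(1,0)P 1/2 ✓
(1,1)P 3/3 ✓
(1,2)P 1/1 ✓
(1,4)P 0/0 ✓
(2,1)P 1/1 ✓
(2,3)P 0/0 ✓
(3,0)P 0/0 ✓
(3,4)Q 1/1 ✓
(4,1)P 2/2 ✓
(4,2)P 2/2 ✓
(4,4)Q 3/3 ✓
(4,5)Q 2/2 ✓
(5,0)P 1/1 ✓
(5,1)P 3/3 ✓
(5,2)P 3/3 ✓
(5,4)Q 2/2 ✓
(5,5)Q 3/3 ✓
(6,2)P 2/2 ✓
(6,3)P 1/1 ✓
(6,5)Q 1/1 ✓

(0,0)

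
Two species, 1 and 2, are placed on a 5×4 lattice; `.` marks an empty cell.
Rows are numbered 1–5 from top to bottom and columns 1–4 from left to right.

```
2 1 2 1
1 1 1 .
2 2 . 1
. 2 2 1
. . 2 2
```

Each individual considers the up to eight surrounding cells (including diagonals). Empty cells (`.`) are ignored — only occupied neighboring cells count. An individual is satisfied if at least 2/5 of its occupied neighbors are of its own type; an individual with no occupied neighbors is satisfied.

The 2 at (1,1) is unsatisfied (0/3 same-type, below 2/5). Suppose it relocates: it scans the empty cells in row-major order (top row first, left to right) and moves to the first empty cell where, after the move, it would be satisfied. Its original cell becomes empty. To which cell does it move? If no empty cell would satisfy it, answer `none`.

(3,3)

Vacating (1,1). Empty cells in order:
  (2,4): 1/4 same-type → still unsatisfied.
  (3,3): 3/7 same-type → satisfied — stop here.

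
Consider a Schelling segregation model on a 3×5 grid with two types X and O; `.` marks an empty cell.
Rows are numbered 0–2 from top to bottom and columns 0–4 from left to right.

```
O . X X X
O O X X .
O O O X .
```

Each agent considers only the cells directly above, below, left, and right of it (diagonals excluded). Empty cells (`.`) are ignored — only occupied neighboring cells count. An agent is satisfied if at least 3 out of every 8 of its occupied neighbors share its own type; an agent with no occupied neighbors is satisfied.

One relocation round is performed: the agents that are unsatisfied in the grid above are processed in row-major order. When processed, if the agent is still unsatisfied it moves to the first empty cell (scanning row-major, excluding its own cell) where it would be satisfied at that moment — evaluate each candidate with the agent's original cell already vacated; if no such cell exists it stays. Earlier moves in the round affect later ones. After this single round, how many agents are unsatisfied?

0

Initially unsatisfied (in order): (2,2).
  (2,2) → (0,1).
Resulting grid:
O O X X X
O O X X .
O O . X .
All satisfied now.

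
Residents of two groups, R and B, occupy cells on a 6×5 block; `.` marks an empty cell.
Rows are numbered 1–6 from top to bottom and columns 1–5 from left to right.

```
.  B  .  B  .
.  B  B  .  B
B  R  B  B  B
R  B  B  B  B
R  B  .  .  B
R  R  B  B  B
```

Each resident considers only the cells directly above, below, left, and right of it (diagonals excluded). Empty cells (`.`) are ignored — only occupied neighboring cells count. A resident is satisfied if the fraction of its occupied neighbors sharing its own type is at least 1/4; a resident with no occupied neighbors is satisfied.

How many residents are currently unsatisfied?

2

(1,2)B 1/1 ✓
(1,4)B 0/0 ✓
(2,2)B 2/3 ✓
(2,3)B 2/2 ✓
(2,5)B 1/1 ✓
(3,1)B 0/2 ✗
(3,2)R 0/4 ✗
(3,3)B 3/4 ✓
(3,4)B 3/3 ✓
(3,5)B 3/3 ✓
(4,1)R 1/3 ✓
(4,2)B 2/4 ✓
(4,3)B 3/3 ✓
(4,4)B 3/3 ✓
(4,5)B 3/3 ✓
(5,1)R 2/3 ✓
(5,2)B 1/3 ✓
(5,5)B 2/2 ✓
(6,1)R 2/2 ✓
(6,2)R 1/3 ✓
(6,3)B 1/2 ✓
(6,4)B 2/2 ✓
(6,5)B 2/2 ✓
Unsatisfied: (3,1), (3,2) — 2 in total.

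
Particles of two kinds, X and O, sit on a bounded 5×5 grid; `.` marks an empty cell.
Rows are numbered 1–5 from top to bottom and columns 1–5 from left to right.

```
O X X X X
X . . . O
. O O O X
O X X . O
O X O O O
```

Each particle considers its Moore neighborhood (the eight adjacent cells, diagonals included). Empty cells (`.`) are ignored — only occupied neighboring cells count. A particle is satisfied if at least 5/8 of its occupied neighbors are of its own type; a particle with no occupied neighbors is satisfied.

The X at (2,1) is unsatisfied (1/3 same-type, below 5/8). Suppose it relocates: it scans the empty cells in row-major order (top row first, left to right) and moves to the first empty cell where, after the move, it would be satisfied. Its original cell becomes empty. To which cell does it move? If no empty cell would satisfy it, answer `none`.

Vacating (2,1). Empty cells in order:
  (2,2): 2/5 same-type → still unsatisfied.
  (2,3): 3/6 same-type → still unsatisfied.
  (2,4): 4/7 same-type → still unsatisfied.
  (3,1): 1/3 same-type → still unsatisfied.
  (4,4): 2/8 same-type → still unsatisfied.

none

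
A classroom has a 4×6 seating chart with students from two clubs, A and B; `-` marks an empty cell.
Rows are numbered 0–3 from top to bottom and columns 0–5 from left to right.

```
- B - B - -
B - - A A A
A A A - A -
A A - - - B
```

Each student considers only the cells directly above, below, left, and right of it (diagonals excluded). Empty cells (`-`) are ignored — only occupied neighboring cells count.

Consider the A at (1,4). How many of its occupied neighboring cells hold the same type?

3

Occupied neighbors of (1,4): (2,4)=A, (1,3)=A, (1,5)=A.
Same type (A): 3 of 3.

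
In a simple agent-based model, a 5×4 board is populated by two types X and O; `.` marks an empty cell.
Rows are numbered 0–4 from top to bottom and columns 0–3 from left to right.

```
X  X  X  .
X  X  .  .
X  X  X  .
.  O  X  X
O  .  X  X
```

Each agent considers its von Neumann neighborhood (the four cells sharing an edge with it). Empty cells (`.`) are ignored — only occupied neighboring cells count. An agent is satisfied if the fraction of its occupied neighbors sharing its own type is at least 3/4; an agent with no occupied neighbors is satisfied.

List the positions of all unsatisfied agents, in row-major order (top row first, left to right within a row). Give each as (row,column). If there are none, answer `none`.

(0,0)X 2/2 satisfied
(0,1)X 3/3 satisfied
(0,2)X 1/1 satisfied
(1,0)X 3/3 satisfied
(1,1)X 3/3 satisfied
(2,0)X 2/2 satisfied
(2,1)X 3/4 satisfied
(2,2)X 2/2 satisfied
(3,1)O 0/2 not
(3,2)X 3/4 satisfied
(3,3)X 2/2 satisfied
(4,0)O 0/0 satisfied
(4,2)X 2/2 satisfied
(4,3)X 2/2 satisfied

(3,1)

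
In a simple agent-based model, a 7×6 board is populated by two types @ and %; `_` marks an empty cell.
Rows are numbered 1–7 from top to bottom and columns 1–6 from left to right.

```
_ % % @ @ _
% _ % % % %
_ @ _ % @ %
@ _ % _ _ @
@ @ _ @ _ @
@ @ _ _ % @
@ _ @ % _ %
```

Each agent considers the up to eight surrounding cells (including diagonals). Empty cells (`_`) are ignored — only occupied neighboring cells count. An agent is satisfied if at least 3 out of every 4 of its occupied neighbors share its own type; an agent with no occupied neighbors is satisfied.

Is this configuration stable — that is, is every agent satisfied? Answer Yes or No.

No

Row 1: (1,2)% 3/3 satisfied · (1,3)% 3/4 satisfied · (1,4)@ 1/5 not · (1,5)@ 1/4 not
Row 2: (2,1)% 1/2 not · (2,3)% 4/6 not · (2,4)% 4/7 not · (2,5)% 4/7 not · (2,6)% 2/4 not
Row 3: (3,2)@ 1/4 not · (3,4)% 4/5 satisfied · (3,5)@ 1/6 not · (3,6)% 2/4 not
Row 4: (4,1)@ 3/3 satisfied · (4,3)% 1/4 not · (4,6)@ 2/3 not
Row 5: (5,1)@ 4/4 satisfied · (5,2)@ 4/5 satisfied · (5,4)@ 0/2 not · (5,6)@ 2/3 not
Row 6: (6,1)@ 4/4 satisfied · (6,2)@ 5/5 satisfied · (6,5)% 2/5 not · (6,6)@ 1/3 not
Row 7: (7,1)@ 2/2 satisfied · (7,3)@ 1/2 not · (7,4)% 1/2 not · (7,6)% 1/2 not
For instance (1,4) has only 1/5 same-type neighbors, below 3/4.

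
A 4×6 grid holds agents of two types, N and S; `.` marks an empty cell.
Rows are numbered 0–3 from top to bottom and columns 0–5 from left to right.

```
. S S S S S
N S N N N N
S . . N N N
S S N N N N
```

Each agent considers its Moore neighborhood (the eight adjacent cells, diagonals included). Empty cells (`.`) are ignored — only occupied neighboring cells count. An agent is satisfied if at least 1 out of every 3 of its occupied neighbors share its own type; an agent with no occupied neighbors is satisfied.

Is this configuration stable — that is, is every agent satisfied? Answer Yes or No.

Row 0: (0,1)S 2/4 ok · (0,2)S 3/5 ok · (0,3)S 2/5 ok · (0,4)S 2/5 ok · (0,5)S 1/3 ok
Row 1: (1,0)N 0/3 unhappy · (1,1)S 3/5 ok · (1,2)N 2/6 ok · (1,3)N 4/7 ok · (1,4)N 5/8 ok · (1,5)N 3/5 ok
Row 2: (2,0)S 3/4 ok · (2,3)N 7/7 ok · (2,4)N 8/8 ok · (2,5)N 5/5 ok
Row 3: (3,0)S 2/2 ok · (3,1)S 2/3 ok · (3,2)N 2/3 ok · (3,3)N 4/4 ok · (3,4)N 5/5 ok · (3,5)N 3/3 ok
For instance (1,0) has only 0/3 same-type neighbors, below 1/3.

No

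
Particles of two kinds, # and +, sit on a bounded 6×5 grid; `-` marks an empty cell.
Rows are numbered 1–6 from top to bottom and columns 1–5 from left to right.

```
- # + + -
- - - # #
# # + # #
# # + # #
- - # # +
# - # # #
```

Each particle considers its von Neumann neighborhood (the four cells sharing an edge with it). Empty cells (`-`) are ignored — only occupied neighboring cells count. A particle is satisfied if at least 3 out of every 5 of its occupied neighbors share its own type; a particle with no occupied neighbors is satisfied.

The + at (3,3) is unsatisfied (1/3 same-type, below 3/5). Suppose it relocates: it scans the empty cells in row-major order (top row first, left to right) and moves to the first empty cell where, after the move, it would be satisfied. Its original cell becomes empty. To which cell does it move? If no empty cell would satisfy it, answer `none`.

Vacating (3,3). Empty cells in order:
  (1,1): 0/1 same-type → still unsatisfied.
  (1,5): 1/2 same-type → still unsatisfied.
  (2,1): 0/1 same-type → still unsatisfied.
  (2,2): 0/2 same-type → still unsatisfied.
  (2,3): 1/2 same-type → still unsatisfied.
  (5,1): 0/2 same-type → still unsatisfied.
  (5,2): 0/2 same-type → still unsatisfied.
  (6,2): 0/2 same-type → still unsatisfied.

none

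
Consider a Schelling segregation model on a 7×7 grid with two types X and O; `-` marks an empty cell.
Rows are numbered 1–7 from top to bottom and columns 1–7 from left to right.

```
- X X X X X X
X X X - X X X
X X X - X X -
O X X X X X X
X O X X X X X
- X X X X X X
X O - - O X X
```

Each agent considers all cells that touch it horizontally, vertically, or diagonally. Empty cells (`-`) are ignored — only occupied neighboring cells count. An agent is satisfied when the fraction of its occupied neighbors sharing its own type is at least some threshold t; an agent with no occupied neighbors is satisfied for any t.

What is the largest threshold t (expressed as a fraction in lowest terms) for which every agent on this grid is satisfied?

(1,2)X 4/4
(1,3)X 4/4
(1,4)X 4/4
(1,5)X 4/4
(1,6)X 5/5
(1,7)X 3/3
(2,1)X 4/4
(2,2)X 7/7
(2,3)X 6/6
(2,5)X 6/6
(2,6)X 7/7
(2,7)X 4/4
(3,1)X 4/5
(3,2)X 7/8
(3,3)X 6/6
(3,5)X 6/6
(3,6)X 7/7
(4,1)O 1/5
(4,2)X 6/8
(4,3)X 6/7
(4,4)X 7/7
(4,5)X 7/7
(4,6)X 7/7
(4,7)X 4/4
(5,1)X 2/4
(5,2)O 1/7
(5,3)X 7/8
(5,4)X 8/8
(5,5)X 8/8
(5,6)X 8/8
(5,7)X 5/5
(6,2)X 4/6
(6,3)X 4/6
(6,4)X 5/6
(6,5)X 6/7
(6,6)X 7/8
(6,7)X 5/5
(7,1)X 1/2
(7,2)O 0/3
(7,5)O 0/4
(7,6)X 4/5
(7,7)X 3/3
The smallest same-type fraction is 0/3 at (7,2), which reduces to 0/1. Any threshold above that leaves this agent unsatisfied.

0/1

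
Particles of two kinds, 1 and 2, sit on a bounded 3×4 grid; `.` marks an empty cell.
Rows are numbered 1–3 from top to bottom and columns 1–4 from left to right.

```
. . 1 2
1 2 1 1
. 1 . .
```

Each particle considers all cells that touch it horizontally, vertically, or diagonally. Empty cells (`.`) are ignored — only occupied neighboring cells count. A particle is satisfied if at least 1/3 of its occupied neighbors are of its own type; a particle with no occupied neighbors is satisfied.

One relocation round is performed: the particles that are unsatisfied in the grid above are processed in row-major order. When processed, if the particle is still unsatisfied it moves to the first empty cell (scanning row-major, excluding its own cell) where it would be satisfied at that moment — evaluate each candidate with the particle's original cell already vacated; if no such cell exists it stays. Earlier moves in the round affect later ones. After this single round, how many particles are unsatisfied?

1

Initially unsatisfied (in order): (1,4), (2,2).
  (1,4) → (1,1).
  (2,2): no empty cell satisfies it; stays.
Resulting grid:
2 . 1 .
1 2 1 1
. 1 . .
Unsatisfied now: (2,2).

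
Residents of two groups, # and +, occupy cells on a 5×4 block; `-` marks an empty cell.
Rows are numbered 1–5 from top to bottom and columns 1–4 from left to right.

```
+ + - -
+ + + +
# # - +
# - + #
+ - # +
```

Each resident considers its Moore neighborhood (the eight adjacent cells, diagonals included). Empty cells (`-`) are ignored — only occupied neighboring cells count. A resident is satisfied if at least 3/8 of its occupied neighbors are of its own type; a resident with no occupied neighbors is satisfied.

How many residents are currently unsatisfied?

Row 1: (1,1)+ 3/3 ✓ · (1,2)+ 4/4 ✓
Row 2: (2,1)+ 3/5 ✓ · (2,2)+ 4/6 ✓ · (2,3)+ 4/5 ✓ · (2,4)+ 2/2 ✓
Row 3: (3,1)# 2/4 ✓ · (3,2)# 2/6 ✗ · (3,4)+ 3/4 ✓
Row 4: (4,1)# 2/3 ✓ · (4,3)+ 2/5 ✓ · (4,4)# 1/4 ✗
Row 5: (5,1)+ 0/1 ✗ · (5,3)# 1/3 ✗ · (5,4)+ 1/3 ✗
Unsatisfied: (3,2), (4,4), (5,1), (5,3), (5,4) — 5 in total.

5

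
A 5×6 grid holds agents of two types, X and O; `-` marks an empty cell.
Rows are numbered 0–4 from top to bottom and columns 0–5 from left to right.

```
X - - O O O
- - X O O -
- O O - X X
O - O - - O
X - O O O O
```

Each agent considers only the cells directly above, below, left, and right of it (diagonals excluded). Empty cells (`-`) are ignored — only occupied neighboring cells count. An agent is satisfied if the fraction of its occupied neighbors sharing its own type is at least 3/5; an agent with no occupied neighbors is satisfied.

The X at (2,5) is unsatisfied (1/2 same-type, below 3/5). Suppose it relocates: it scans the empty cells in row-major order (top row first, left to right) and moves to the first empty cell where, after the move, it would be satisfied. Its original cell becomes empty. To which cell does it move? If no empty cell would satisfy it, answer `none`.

(0,1)

Vacating (2,5). Empty cells in order:
  (0,1): 1/1 same-type → satisfied — stop here.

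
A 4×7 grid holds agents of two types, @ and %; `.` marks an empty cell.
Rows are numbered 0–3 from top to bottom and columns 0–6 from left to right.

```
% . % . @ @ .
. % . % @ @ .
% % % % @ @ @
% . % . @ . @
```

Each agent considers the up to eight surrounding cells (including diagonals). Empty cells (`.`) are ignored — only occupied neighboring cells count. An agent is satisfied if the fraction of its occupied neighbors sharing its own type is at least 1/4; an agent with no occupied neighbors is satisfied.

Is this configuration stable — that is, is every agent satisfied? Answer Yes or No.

Row 0: (0,0)% 1/1 ok · (0,2)% 2/2 ok · (0,4)@ 3/4 ok · (0,5)@ 3/3 ok
Row 1: (1,1)% 5/5 ok · (1,3)% 3/6 ok · (1,4)@ 5/7 ok · (1,5)@ 6/6 ok
Row 2: (2,0)% 3/3 ok · (2,1)% 5/5 ok · (2,2)% 5/5 ok · (2,3)% 3/6 ok · (2,4)@ 4/6 ok · (2,5)@ 6/6 ok · (2,6)@ 3/3 ok
Row 3: (3,0)% 2/2 ok · (3,2)% 3/3 ok · (3,4)@ 2/3 ok · (3,6)@ 2/2 ok
All meet the threshold, so the configuration is stable.

Yes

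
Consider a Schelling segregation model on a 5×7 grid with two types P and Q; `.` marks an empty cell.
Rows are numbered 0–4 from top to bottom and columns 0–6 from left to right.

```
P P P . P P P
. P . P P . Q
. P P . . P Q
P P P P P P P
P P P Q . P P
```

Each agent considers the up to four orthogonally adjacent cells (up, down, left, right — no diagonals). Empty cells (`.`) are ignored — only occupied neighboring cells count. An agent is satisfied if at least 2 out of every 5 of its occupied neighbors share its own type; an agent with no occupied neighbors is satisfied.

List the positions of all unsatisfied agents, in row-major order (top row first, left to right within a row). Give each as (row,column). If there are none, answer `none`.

Row 0: (0,0)P 1/1 satisfied · (0,1)P 3/3 satisfied · (0,2)P 1/1 satisfied · (0,4)P 2/2 satisfied · (0,5)P 2/2 satisfied · (0,6)P 1/2 satisfied
Row 1: (1,1)P 2/2 satisfied · (1,3)P 1/1 satisfied · (1,4)P 2/2 satisfied · (1,6)Q 1/2 satisfied
Row 2: (2,1)P 3/3 satisfied · (2,2)P 2/2 satisfied · (2,5)P 1/2 satisfied · (2,6)Q 1/3 not
Row 3: (3,0)P 2/2 satisfied · (3,1)P 4/4 satisfied · (3,2)P 4/4 satisfied · (3,3)P 2/3 satisfied · (3,4)P 2/2 satisfied · (3,5)P 4/4 satisfied · (3,6)P 2/3 satisfied
Row 4: (4,0)P 2/2 satisfied · (4,1)P 3/3 satisfied · (4,2)P 2/3 satisfied · (4,3)Q 0/2 not · (4,5)P 2/2 satisfied · (4,6)P 2/2 satisfied

(2,6), (4,3)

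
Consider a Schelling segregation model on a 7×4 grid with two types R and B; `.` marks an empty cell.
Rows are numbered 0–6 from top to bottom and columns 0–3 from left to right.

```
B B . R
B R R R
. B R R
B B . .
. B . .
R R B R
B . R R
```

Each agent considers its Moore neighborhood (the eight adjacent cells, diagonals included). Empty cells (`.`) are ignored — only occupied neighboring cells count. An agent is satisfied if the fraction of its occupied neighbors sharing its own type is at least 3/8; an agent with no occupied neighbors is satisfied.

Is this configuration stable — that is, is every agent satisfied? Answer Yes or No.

(0,0)B 2/3 ok
(0,1)B 2/4 ok
(0,3)R 2/2 ok
(1,0)B 3/4 ok
(1,1)R 2/6 unhappy
(1,2)R 5/7 ok
(1,3)R 4/4 ok
(2,1)B 3/6 ok
(2,2)R 4/6 ok
(2,3)R 3/3 ok
(3,0)B 3/3 ok
(3,1)B 3/4 ok
(4,1)B 3/5 ok
(5,0)R 1/3 unhappy
(5,1)R 2/5 ok
(5,2)B 1/5 unhappy
(5,3)R 2/3 ok
(6,0)B 0/2 unhappy
(6,2)R 3/4 ok
(6,3)R 2/3 ok
For instance (1,1) has only 2/6 same-type neighbors, below 3/8.

No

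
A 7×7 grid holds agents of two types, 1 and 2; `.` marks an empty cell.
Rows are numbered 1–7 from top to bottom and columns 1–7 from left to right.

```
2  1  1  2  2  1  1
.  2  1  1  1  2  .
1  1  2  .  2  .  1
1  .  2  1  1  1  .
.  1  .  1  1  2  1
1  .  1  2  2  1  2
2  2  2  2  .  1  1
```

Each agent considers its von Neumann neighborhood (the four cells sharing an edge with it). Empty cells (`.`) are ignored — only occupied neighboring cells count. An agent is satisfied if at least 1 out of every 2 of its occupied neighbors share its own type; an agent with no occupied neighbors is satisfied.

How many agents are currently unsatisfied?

(1,1)2 0/1 not
(1,2)1 1/3 not
(1,3)1 2/3 satisfied
(1,4)2 1/3 not
(1,5)2 1/3 not
(1,6)1 1/3 not
(1,7)1 1/1 satisfied
(2,2)2 0/3 not
(2,3)1 2/4 satisfied
(2,4)1 2/3 satisfied
(2,5)1 1/4 not
(2,6)2 0/2 not
(3,1)1 2/2 satisfied
(3,2)1 1/3 not
(3,3)2 1/3 not
(3,5)2 0/2 not
(3,7)1 0/0 satisfied
(4,1)1 1/1 satisfied
(4,3)2 1/2 satisfied
(4,4)1 2/3 satisfied
(4,5)1 3/4 satisfied
(4,6)1 1/2 satisfied
(5,2)1 0/0 satisfied
(5,4)1 2/3 satisfied
(5,5)1 2/4 satisfied
(5,6)2 0/4 not
(5,7)1 0/2 not
(6,1)1 0/1 not
(6,3)1 0/2 not
(6,4)2 2/4 satisfied
(6,5)2 1/3 not
(6,6)1 1/4 not
(6,7)2 0/3 not
(7,1)2 1/2 satisfied
(7,2)2 2/2 satisfied
(7,3)2 2/3 satisfied
(7,4)2 2/2 satisfied
(7,6)1 2/2 satisfied
(7,7)1 1/2 satisfied
Unsatisfied: (1,1), (1,2), (1,4), (1,5), (1,6), (2,2), (2,5), (2,6), (3,2), (3,3), (3,5), (5,6), (5,7), (6,1), (6,3), (6,5), (6,6), (6,7) — 18 in total.

18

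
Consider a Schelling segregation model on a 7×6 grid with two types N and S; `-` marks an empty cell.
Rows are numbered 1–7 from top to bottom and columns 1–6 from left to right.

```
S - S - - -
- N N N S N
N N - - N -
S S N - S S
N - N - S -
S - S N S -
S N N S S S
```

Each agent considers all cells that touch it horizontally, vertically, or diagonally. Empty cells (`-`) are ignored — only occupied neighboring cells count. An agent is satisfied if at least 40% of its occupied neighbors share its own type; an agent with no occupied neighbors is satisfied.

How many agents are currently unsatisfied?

10

(1,1)S 0/1 not
(1,3)S 0/3 not
(2,2)N 3/5 satisfied
(2,3)N 3/4 satisfied
(2,4)N 2/4 satisfied
(2,5)S 0/3 not
(2,6)N 1/2 satisfied
(3,1)N 2/4 satisfied
(3,2)N 4/6 satisfied
(3,5)N 2/5 satisfied
(4,1)S 1/4 not
(4,2)S 1/6 not
(4,3)N 2/3 satisfied
(4,5)S 2/3 satisfied
(4,6)S 2/3 satisfied
(5,1)N 0/3 not
(5,3)N 2/4 satisfied
(5,5)S 3/4 satisfied
(6,1)S 1/3 not
(6,3)S 1/5 not
(6,4)N 2/7 not
(6,5)S 4/5 satisfied
(7,1)S 1/2 satisfied
(7,2)N 1/4 not
(7,3)N 2/4 satisfied
(7,4)S 3/5 satisfied
(7,5)S 3/4 satisfied
(7,6)S 2/2 satisfied
Unsatisfied: (1,1), (1,3), (2,5), (4,1), (4,2), (5,1), (6,1), (6,3), (6,4), (7,2) — 10 in total.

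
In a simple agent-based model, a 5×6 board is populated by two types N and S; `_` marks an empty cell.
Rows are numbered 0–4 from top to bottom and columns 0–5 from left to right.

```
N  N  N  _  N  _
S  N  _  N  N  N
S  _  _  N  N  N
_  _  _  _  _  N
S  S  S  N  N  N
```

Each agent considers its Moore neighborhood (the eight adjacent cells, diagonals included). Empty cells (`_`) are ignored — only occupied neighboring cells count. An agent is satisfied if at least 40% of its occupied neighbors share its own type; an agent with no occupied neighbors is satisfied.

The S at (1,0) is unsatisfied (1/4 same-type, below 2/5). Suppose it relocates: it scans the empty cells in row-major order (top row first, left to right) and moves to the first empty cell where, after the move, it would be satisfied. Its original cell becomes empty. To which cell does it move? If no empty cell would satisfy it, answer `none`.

(2,1)

Vacating (1,0). Empty cells in order:
  (0,3): 0/4 same-type → still unsatisfied.
  (0,5): 0/3 same-type → still unsatisfied.
  (1,2): 0/5 same-type → still unsatisfied.
  (2,1): 1/2 same-type → satisfied — stop here.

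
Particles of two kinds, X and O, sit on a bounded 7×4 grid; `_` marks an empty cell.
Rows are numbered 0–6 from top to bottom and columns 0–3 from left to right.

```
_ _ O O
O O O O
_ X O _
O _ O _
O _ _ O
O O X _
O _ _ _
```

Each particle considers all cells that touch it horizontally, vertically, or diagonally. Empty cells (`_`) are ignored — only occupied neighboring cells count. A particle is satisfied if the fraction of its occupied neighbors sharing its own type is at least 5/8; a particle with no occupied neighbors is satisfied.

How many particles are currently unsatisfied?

(0,2)O 4/4 ok
(0,3)O 3/3 ok
(1,0)O 1/2 unhappy
(1,1)O 4/5 ok
(1,2)O 5/6 ok
(1,3)O 4/4 ok
(2,1)X 0/6 unhappy
(2,2)O 4/5 ok
(3,0)O 1/2 unhappy
(3,2)O 2/3 ok
(4,0)O 3/3 ok
(4,3)O 1/2 unhappy
(5,0)O 3/3 ok
(5,1)O 3/4 ok
(5,2)X 0/2 unhappy
(6,0)O 2/2 ok
Unsatisfied: (1,0), (2,1), (3,0), (4,3), (5,2) — 5 in total.

5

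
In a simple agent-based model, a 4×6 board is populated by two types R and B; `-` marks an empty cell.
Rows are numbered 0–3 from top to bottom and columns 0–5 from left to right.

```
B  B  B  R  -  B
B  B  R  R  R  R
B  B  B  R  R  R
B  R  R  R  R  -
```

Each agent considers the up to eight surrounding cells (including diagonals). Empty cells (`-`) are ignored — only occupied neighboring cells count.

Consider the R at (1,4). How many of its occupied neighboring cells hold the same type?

Occupied neighbors of (1,4): (0,3)=R, (0,5)=B, (1,3)=R, (1,5)=R, (2,3)=R, (2,4)=R, (2,5)=R.
Same type (R): 6 of 7.

6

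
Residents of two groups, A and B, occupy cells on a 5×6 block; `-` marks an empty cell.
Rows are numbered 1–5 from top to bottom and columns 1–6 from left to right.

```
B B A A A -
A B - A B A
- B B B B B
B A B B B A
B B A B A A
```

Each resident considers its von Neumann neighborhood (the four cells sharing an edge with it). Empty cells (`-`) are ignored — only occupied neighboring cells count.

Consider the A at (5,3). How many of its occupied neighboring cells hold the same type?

0

Occupied neighbors of (5,3): (4,3)=B, (5,2)=B, (5,4)=B.
Same type (A): 0 of 3.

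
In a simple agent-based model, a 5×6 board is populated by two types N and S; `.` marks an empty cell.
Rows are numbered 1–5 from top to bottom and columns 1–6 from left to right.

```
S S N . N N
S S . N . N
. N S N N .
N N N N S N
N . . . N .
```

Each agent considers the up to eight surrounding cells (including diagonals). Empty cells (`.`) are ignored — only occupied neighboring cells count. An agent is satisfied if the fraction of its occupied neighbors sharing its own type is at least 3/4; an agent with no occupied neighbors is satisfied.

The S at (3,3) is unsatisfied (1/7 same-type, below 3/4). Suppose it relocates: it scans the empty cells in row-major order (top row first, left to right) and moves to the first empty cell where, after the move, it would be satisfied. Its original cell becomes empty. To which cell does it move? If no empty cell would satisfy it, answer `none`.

Vacating (3,3). Empty cells in order:
  (1,4): 0/3 same-type → still unsatisfied.
  (2,3): 2/6 same-type → still unsatisfied.
  (2,5): 0/6 same-type → still unsatisfied.
  (3,1): 2/5 same-type → still unsatisfied.
  (3,6): 1/4 same-type → still unsatisfied.
  (5,2): 0/4 same-type → still unsatisfied.
  (5,3): 0/3 same-type → still unsatisfied.
  (5,4): 1/4 same-type → still unsatisfied.
  (5,6): 1/3 same-type → still unsatisfied.

none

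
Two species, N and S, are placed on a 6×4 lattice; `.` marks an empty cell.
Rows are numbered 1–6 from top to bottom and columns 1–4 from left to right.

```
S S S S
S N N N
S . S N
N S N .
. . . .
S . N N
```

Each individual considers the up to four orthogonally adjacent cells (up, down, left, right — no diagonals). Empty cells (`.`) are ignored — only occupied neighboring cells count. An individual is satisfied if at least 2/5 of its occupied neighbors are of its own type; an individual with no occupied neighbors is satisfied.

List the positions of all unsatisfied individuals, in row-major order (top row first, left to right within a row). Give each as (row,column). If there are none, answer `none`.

Row 1: (1,1)S 2/2 ✓ · (1,2)S 2/3 ✓ · (1,3)S 2/3 ✓ · (1,4)S 1/2 ✓
Row 2: (2,1)S 2/3 ✓ · (2,2)N 1/3 ✗ · (2,3)N 2/4 ✓ · (2,4)N 2/3 ✓
Row 3: (3,1)S 1/2 ✓ · (3,3)S 0/3 ✗ · (3,4)N 1/2 ✓
Row 4: (4,1)N 0/2 ✗ · (4,2)S 0/2 ✗ · (4,3)N 0/2 ✗
Row 6: (6,1)S 0/0 ✓ · (6,3)N 1/1 ✓ · (6,4)N 1/1 ✓

(2,2), (3,3), (4,1), (4,2), (4,3)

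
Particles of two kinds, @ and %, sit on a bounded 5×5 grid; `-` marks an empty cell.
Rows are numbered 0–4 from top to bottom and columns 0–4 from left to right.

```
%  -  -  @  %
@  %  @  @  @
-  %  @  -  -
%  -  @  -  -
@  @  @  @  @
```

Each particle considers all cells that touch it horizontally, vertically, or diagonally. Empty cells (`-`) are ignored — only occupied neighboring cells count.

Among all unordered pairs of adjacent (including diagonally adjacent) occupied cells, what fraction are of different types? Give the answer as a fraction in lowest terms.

Scan each occupied cell's neighbors to the right and below (and the two forward diagonals) so each pair is counted once.
Row 0: %(0,0)–@(1,0)≠ %(0,0)–%(1,1)= @(0,3)–%(0,4)≠ @(0,3)–@(1,3)= @(0,3)–@(1,4)= @(0,3)–@(1,2)= %(0,4)–@(1,4)≠ %(0,4)–@(1,3)≠  → 4/8 unlike.
Row 1: @(1,0)–%(1,1)≠ @(1,0)–%(2,1)≠ %(1,1)–@(1,2)≠ %(1,1)–%(2,1)= %(1,1)–@(2,2)≠ @(1,2)–@(1,3)= @(1,2)–@(2,2)= @(1,2)–%(2,1)≠ @(1,3)–@(1,4)= @(1,3)–@(2,2)=  → 5/10 unlike.
Row 2: %(2,1)–@(2,2)≠ %(2,1)–@(3,2)≠ %(2,1)–%(3,0)= @(2,2)–@(3,2)=  → 2/4 unlike.
Row 3: %(3,0)–@(4,0)≠ %(3,0)–@(4,1)≠ @(3,2)–@(4,2)= @(3,2)–@(4,3)= @(3,2)–@(4,1)=  → 2/5 unlike.
Row 4: @(4,0)–@(4,1)= @(4,1)–@(4,2)= @(4,2)–@(4,3)= @(4,3)–@(4,4)=  → 0/4 unlike.
Total adjacent occupied pairs: 31; unlike-type pairs: 13.
13/31 is already in lowest terms.

13/31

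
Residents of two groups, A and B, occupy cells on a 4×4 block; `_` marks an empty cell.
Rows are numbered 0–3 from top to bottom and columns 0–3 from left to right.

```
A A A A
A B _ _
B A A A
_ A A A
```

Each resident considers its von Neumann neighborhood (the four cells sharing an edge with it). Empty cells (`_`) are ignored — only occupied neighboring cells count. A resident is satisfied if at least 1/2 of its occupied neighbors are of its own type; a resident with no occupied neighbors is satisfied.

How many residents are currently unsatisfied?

Row 0: (0,0)A 2/2 ok · (0,1)A 2/3 ok · (0,2)A 2/2 ok · (0,3)A 1/1 ok
Row 1: (1,0)A 1/3 unhappy · (1,1)B 0/3 unhappy
Row 2: (2,0)B 0/2 unhappy · (2,1)A 2/4 ok · (2,2)A 3/3 ok · (2,3)A 2/2 ok
Row 3: (3,1)A 2/2 ok · (3,2)A 3/3 ok · (3,3)A 2/2 ok
Unsatisfied: (1,0), (1,1), (2,0) — 3 in total.

3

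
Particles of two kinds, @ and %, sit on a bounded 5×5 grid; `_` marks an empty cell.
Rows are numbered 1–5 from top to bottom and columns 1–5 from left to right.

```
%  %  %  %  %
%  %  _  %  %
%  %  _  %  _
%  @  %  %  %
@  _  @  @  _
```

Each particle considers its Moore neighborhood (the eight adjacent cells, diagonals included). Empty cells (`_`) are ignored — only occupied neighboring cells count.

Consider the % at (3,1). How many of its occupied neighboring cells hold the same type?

Occupied neighbors of (3,1): (2,1)=%, (2,2)=%, (3,2)=%, (4,1)=%, (4,2)=@.
Same type (%): 4 of 5.

4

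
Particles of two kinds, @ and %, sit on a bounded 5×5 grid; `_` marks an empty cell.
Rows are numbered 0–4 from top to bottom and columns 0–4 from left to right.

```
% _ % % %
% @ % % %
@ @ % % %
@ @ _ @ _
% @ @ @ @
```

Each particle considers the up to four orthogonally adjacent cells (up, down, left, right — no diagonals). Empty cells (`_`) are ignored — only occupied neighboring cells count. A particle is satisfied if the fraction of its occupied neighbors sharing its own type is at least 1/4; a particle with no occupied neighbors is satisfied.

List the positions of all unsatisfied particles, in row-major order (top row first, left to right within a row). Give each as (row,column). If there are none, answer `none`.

Row 0: (0,0)% 1/1 satisfied · (0,2)% 2/2 satisfied · (0,3)% 3/3 satisfied · (0,4)% 2/2 satisfied
Row 1: (1,0)% 1/3 satisfied · (1,1)@ 1/3 satisfied · (1,2)% 3/4 satisfied · (1,3)% 4/4 satisfied · (1,4)% 3/3 satisfied
Row 2: (2,0)@ 2/3 satisfied · (2,1)@ 3/4 satisfied · (2,2)% 2/3 satisfied · (2,3)% 3/4 satisfied · (2,4)% 2/2 satisfied
Row 3: (3,0)@ 2/3 satisfied · (3,1)@ 3/3 satisfied · (3,3)@ 1/2 satisfied
Row 4: (4,0)% 0/2 not · (4,1)@ 2/3 satisfied · (4,2)@ 2/2 satisfied · (4,3)@ 3/3 satisfied · (4,4)@ 1/1 satisfied

(4,0)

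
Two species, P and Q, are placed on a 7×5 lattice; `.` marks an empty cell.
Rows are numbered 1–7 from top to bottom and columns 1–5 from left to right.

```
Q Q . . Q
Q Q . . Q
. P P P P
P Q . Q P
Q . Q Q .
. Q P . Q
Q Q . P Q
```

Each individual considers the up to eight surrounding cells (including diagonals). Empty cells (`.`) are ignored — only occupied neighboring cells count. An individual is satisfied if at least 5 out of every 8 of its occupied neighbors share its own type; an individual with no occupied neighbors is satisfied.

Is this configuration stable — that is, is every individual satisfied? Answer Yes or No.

(1,1)Q 3/3 ✓
(1,2)Q 3/3 ✓
(1,5)Q 1/1 ✓
(2,1)Q 3/4 ✓
(2,2)Q 3/5 ✗
(2,5)Q 1/3 ✗
(3,2)P 2/5 ✗
(3,3)P 2/5 ✗
(3,4)P 3/5 ✗
(3,5)P 2/4 ✗
(4,1)P 1/3 ✗
(4,2)Q 2/5 ✗
(4,4)Q 2/6 ✗
(4,5)P 2/4 ✗
(5,1)Q 2/3 ✓
(5,3)Q 4/5 ✓
(5,4)Q 3/5 ✗
(6,2)Q 4/5 ✓
(6,3)P 1/5 ✗
(6,5)Q 2/3 ✓
(7,1)Q 2/2 ✓
(7,2)Q 2/3 ✓
(7,4)P 1/3 ✗
(7,5)Q 1/2 ✗
For instance (2,2) has only 3/5 same-type neighbors, below 5/8.

No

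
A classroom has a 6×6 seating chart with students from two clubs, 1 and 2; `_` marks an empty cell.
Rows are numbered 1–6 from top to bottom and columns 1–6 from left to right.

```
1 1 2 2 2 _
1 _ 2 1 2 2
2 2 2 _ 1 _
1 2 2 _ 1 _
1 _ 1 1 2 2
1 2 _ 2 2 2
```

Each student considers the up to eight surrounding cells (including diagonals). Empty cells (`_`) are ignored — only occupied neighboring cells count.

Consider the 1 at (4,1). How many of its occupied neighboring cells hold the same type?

Occupied neighbors of (4,1): (3,1)=2, (3,2)=2, (4,2)=2, (5,1)=1.
Same type (1): 1 of 4.

1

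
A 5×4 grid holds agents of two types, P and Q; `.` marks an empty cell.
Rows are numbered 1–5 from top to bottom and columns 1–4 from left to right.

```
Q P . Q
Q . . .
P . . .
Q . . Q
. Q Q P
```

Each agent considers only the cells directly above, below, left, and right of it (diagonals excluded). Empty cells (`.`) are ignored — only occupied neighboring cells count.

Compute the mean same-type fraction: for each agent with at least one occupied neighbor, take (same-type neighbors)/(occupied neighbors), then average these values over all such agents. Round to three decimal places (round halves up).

0.278

Row 1: (1,1)Q 1/2 · (1,2)P 0/1 · (1,4)Q — no occupied neighbors
Row 2: (2,1)Q 1/2
Row 3: (3,1)P 0/2
Row 4: (4,1)Q 0/1 · (4,4)Q 0/1
Row 5: (5,2)Q 1/1 · (5,3)Q 1/2 · (5,4)P 0/2
Sum over 9 agents: 1/2 + 0/1 + 1/2 + 0/2 + 0/1 + 0/1 + 1/1 + 1/2 + 0/2 = 5/2; mean = 5/2 ÷ 9 = 5/18 = 0.277777… → 0.278.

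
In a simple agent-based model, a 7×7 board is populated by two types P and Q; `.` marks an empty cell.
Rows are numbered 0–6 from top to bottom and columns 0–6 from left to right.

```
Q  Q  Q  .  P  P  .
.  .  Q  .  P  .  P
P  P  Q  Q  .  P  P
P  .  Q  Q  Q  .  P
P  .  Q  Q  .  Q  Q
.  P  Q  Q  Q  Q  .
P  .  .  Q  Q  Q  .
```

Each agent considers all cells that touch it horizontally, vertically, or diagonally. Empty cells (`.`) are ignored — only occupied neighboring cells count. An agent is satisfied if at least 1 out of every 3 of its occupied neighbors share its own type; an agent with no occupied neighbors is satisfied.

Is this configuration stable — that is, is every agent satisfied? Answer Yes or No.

Row 0: (0,0)Q 1/1 ✓ · (0,1)Q 3/3 ✓ · (0,2)Q 2/2 ✓ · (0,4)P 2/2 ✓ · (0,5)P 3/3 ✓
Row 1: (1,2)Q 4/5 ✓ · (1,4)P 3/4 ✓ · (1,6)P 3/3 ✓
Row 2: (2,0)P 2/2 ✓ · (2,1)P 2/5 ✓ · (2,2)Q 4/5 ✓ · (2,3)Q 5/6 ✓ · (2,5)P 4/5 ✓ · (2,6)P 3/3 ✓
Row 3: (3,0)P 3/3 ✓ · (3,2)Q 5/6 ✓ · (3,3)Q 6/6 ✓ · (3,4)Q 4/5 ✓ · (3,6)P 2/4 ✓
Row 4: (4,0)P 2/2 ✓ · (4,2)Q 5/6 ✓ · (4,3)Q 7/7 ✓ · (4,5)Q 4/5 ✓ · (4,6)Q 2/3 ✓
Row 5: (5,1)P 2/4 ✓ · (5,2)Q 4/5 ✓ · (5,3)Q 6/6 ✓ · (5,4)Q 7/7 ✓ · (5,5)Q 5/5 ✓
Row 6: (6,0)P 1/1 ✓ · (6,3)Q 4/4 ✓ · (6,4)Q 5/5 ✓ · (6,5)Q 3/3 ✓
All meet the threshold, so the configuration is stable.

Yes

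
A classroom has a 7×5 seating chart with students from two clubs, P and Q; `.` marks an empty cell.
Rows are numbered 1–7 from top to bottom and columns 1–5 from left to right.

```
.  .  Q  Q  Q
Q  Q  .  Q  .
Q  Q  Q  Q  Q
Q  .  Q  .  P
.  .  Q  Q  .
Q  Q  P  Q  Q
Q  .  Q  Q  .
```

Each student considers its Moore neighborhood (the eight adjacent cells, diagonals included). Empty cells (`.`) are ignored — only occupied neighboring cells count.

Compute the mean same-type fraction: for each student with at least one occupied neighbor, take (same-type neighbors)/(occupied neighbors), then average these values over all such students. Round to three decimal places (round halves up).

0.836

Row 1: (1,3)Q 3/3 · (1,4)Q 3/3 · (1,5)Q 2/2
Row 2: (2,1)Q 3/3 · (2,2)Q 5/5 · (2,4)Q 6/6
Row 3: (3,1)Q 4/4 · (3,2)Q 6/6 · (3,3)Q 5/5 · (3,4)Q 4/5 · (3,5)Q 2/3
Row 4: (4,1)Q 2/2 · (4,3)Q 5/5 · (4,5)P 0/3
Row 5: (5,3)Q 4/5 · (5,4)Q 4/6
Row 6: (6,1)Q 2/2 · (6,2)Q 4/5 · (6,3)P 0/6 · (6,4)Q 5/6 · (6,5)Q 3/3
Row 7: (7,1)Q 2/2 · (7,3)Q 3/4 · (7,4)Q 3/4
Sum over 24 students: 3/3 + 3/3 + 2/2 + 3/3 + 5/5 + 6/6 + 4/4 + 6/6 + 5/5 + 4/5 + 2/3 + 2/2 + 5/5 + 0/3 + 4/5 + 4/6 + 2/2 + 4/5 + 0/6 + 5/6 + 3/3 + 2/2 + 3/4 + 3/4 = 301/15; mean = 301/15 ÷ 24 = 301/360 = 0.836111… → 0.836.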